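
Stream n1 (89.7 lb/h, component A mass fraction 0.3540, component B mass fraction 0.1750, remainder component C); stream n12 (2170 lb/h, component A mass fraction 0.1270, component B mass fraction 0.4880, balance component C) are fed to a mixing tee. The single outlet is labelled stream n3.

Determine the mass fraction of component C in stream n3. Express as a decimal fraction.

Total flow out = 89.7 + 2170 = 2259.7 lb/h.
component C in = 89.7×0.471 + 2170×0.385 = 877.7 lb/h.
component C mass fraction in n3 = 877.7/2259.7 = 0.3884.

0.3884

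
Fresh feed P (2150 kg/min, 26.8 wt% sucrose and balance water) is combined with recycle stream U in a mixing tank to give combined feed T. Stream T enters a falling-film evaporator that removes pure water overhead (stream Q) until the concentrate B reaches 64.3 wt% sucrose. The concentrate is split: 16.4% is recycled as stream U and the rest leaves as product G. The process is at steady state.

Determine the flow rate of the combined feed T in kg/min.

Overall sucrose balance (none leaves overhead): sucrose in fresh feed = sucrose in product, i.e. 2150×0.268 = (1−0.164)·B·0.643.
B = 576.2/(0.643×0.836) = 1071.9 kg/min.
Recycle U = 0.164×1071.9 = 175.79 kg/min.
Combined feed T = 2150 + 175.79 = 2325.8 kg/min.

2326 kg/min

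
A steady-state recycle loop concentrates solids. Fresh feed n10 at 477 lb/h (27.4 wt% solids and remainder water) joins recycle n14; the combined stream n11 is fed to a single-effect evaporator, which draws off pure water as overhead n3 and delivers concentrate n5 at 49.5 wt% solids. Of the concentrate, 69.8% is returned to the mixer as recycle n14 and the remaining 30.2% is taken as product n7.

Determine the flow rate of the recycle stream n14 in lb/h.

610.3 lb/h

Overall solids balance (none leaves overhead): solids in fresh feed = solids in product, i.e. 477×0.274 = (1−0.698)·n5·0.495.
n5 = 130.7/(0.495×0.302) = 874.29 lb/h.
Recycle n14 = 0.698×874.29 = 610.26 lb/h.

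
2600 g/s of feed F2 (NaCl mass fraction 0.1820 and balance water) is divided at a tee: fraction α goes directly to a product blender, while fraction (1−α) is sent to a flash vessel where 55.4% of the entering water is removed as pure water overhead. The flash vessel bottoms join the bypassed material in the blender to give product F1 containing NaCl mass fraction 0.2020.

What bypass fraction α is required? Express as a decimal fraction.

0.782

All 2600×0.182 = 473.2 g/s of NaCl reaches F1, so F1 = 473.2/0.202 = 2342.6 g/s and vapour = 257.43 g/s.
The evaporator receives (1−α)·2600 of feed at 0.818 water and removes 0.554 of that water:
0.554×0.818×(1−α)×2600 = 257.43
(1−α) = 257.43/1178.2 = 0.2185;  α = 0.7815.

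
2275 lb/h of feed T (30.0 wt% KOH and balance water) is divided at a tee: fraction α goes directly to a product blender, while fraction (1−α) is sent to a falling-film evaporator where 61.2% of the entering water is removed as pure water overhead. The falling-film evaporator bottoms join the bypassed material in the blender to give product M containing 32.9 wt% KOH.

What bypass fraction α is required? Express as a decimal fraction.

0.794

All 2275×0.300 = 682.5 lb/h of KOH reaches M, so M = 682.5/0.329 = 2074.5 lb/h and vapour = 200.53 lb/h.
The evaporator receives (1−α)·2275 of feed at 0.700 water and removes 0.612 of that water:
0.612×0.700×(1−α)×2275 = 200.53
(1−α) = 200.53/974.61 = 0.2058;  α = 0.7942.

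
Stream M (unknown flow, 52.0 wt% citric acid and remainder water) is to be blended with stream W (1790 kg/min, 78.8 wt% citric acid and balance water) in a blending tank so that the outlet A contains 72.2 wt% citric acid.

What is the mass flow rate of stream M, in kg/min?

Let M be the unknown flow. Total out = 1790 + M.
citric acid balance: 1410.5 + 0.520·M = 0.722·(1790 + M)
(0.520 − 0.722)·M = 0.722×1790 − 1410.5 = -118.14
M = -118.14 / -0.202 = 584.85 kg/min

584.9 kg/min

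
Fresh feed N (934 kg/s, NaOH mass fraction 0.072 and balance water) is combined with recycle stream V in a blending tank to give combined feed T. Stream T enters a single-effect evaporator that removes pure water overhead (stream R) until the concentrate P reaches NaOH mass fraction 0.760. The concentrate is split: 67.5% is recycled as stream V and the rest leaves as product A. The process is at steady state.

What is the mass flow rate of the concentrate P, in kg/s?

272.3 kg/s

Overall NaOH balance (none leaves overhead): NaOH in fresh feed = NaOH in product, i.e. 934×0.072 = (1−0.675)·P·0.760.
P = 67.248/(0.760×0.325) = 272.26 kg/s.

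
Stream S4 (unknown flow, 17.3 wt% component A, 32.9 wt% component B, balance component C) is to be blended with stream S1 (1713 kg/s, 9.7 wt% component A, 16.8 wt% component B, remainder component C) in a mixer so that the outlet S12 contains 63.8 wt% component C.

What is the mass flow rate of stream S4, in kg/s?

Let S4 be the unknown flow. Total out = 1713 + S4.
component C balance: 1259.1 + 0.498·S4 = 0.638·(1713 + S4)
(0.498 − 0.638)·S4 = 0.638×1713 − 1259.1 = -166.16
S4 = -166.16 / -0.140 = 1186.9 kg/s

1187 kg/s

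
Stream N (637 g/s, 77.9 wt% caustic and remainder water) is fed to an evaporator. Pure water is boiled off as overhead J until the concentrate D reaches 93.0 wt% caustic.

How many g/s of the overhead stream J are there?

103.4 g/s

caustic is conserved: 637×0.779 = 496.22 g/s all reports to the concentrate.
Concentrate = 496.22/(target fraction) = 533.57 g/s.
Overhead = 637 − 533.57 = 103.43 g/s.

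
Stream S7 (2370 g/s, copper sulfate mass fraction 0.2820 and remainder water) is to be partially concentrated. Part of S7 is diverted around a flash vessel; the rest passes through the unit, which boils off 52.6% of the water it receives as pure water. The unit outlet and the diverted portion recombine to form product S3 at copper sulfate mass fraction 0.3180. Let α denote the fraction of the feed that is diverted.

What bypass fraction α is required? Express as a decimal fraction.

0.700

All 2370×0.282 = 668.34 g/s of copper sulfate reaches S3, so S3 = 668.34/0.318 = 2101.7 g/s and vapour = 268.3 g/s.
The evaporator receives (1−α)·2370 of feed at 0.718 water and removes 0.526 of that water:
0.526×0.718×(1−α)×2370 = 268.3
(1−α) = 268.3/895.07 = 0.2998;  α = 0.7002.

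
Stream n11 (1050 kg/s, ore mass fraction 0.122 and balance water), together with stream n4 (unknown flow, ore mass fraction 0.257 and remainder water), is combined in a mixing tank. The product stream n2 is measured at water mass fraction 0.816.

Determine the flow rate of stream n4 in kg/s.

Let n4 be the unknown flow. Total out = 1050 + n4.
water balance: 921.9 + 0.743·n4 = 0.816·(1050 + n4)
(0.743 − 0.816)·n4 = 0.816×1050 − 921.9 = -65.1
n4 = -65.1 / -0.073 = 891.78 kg/s

891.8 kg/s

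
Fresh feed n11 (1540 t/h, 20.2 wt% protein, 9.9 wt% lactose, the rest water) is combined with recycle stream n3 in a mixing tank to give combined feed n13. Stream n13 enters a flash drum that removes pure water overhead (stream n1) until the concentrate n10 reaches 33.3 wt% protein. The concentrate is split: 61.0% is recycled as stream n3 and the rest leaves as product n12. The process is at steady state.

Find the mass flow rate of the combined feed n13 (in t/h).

3001 t/h

Overall protein balance (none leaves overhead): protein in fresh feed = protein in product, i.e. 1540×0.202 = (1−0.610)·n10·0.333.
n10 = 311.08/(0.333×0.390) = 2395.3 t/h.
Recycle n3 = 0.610×2395.3 = 1461.1 t/h.
Combined feed n13 = 1540 + 1461.1 = 3001.1 t/h.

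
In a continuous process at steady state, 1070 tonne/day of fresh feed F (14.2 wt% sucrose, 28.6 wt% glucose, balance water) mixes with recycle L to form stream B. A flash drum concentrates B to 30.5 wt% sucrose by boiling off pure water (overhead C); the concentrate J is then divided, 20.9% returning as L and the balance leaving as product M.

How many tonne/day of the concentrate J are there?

Overall sucrose balance (none leaves overhead): sucrose in fresh feed = sucrose in product, i.e. 1070×0.142 = (1−0.209)·J·0.305.
J = 151.94/(0.305×0.791) = 629.79 tonne/day.

629.8 tonne/day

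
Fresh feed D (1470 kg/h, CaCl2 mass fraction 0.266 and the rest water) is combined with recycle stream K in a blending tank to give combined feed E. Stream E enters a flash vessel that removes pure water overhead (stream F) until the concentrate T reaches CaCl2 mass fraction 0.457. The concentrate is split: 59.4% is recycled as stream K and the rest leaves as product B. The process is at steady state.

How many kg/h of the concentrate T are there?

Overall CaCl2 balance (none leaves overhead): CaCl2 in fresh feed = CaCl2 in product, i.e. 1470×0.266 = (1−0.594)·T·0.457.
T = 391.02/(0.457×0.406) = 2107.4 kg/h.

2107 kg/h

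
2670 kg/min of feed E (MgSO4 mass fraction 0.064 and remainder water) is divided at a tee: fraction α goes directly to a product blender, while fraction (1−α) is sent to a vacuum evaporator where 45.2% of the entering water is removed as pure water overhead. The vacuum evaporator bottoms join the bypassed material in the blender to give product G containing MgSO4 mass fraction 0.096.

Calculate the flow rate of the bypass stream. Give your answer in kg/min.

566.3 kg/min

All 2670×0.064 = 170.88 kg/min of MgSO4 reaches G, so G = 170.88/0.096 = 1780 kg/min and vapour = 890 kg/min.
The evaporator receives (1−α)·2670 of feed at 0.936 water and removes 0.452 of that water:
0.452×0.936×(1−α)×2670 = 890
(1−α) = 890/1129.6 = 0.7879;  α = 0.2121.
Bypass flow = 0.2121×2670 = 566.34 kg/min.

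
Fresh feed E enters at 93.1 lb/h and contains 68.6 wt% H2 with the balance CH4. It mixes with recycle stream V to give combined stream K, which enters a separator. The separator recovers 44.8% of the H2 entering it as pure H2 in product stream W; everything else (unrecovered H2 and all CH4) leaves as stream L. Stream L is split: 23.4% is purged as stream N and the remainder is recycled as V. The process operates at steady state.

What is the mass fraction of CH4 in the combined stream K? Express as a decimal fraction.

0.5303

CH4 enters only via E and leaves only via the purge: 93.1×0.314 = 0.234×(CH4 in L), and the separator passes all CH4, so CH4 in K = CH4 in L = 124.93 lb/h.
H2 in K: m_A = 93.1×0.686 + (1−0.234)·(1−0.448)·m_A, so m_A = 63.867/0.5772 = 110.66 lb/h.
K = 110.66 + 124.93 = 235.58 lb/h.
CH4 fraction in K = 124.93/235.58 = 0.5303.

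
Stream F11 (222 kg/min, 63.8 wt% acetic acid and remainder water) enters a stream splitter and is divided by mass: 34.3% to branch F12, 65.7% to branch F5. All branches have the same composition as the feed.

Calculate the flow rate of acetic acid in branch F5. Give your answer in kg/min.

Branch F5 total = 0.657×222 = 145.85 kg/min.
acetic acid in F5 = 0.638×145.85 = 93.055 kg/min.

93.05 kg/min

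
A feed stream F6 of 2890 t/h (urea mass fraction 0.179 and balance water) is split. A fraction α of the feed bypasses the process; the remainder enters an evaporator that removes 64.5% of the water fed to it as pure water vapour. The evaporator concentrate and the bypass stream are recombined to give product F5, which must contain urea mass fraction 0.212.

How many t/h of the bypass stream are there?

2040 t/h

All 2890×0.179 = 517.31 t/h of urea reaches F5, so F5 = 517.31/0.212 = 2440.1 t/h and vapour = 449.86 t/h.
The evaporator receives (1−α)·2890 of feed at 0.821 water and removes 0.645 of that water:
0.645×0.821×(1−α)×2890 = 449.86
(1−α) = 449.86/1530.4 = 0.2940;  α = 0.7060.
Bypass flow = 0.7060×2890 = 2040.5 t/h.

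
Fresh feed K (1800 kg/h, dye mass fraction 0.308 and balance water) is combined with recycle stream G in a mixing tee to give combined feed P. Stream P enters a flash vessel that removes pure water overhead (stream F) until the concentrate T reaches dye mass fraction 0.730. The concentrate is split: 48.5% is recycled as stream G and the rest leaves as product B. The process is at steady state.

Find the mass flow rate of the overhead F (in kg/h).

Overall dye balance (none leaves overhead): dye in fresh feed = dye in product, i.e. 1800×0.308 = (1−0.485)·T·0.730.
T = 554.4/(0.730×0.515) = 1474.7 kg/h.
Recycle G = 0.485×1474.7 = 715.21 kg/h.
Combined feed P = 1800 + 715.21 = 2515.2 kg/h.
Overhead F = P − T = 2515.2 − 1474.7 = 1040.5 kg/h.

1041 kg/h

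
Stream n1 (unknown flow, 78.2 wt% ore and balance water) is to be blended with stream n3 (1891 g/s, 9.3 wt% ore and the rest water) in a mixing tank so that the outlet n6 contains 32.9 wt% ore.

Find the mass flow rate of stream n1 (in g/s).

985.2 g/s

Let n1 be the unknown flow. Total out = 1891 + n1.
ore balance: 175.86 + 0.782·n1 = 0.329·(1891 + n1)
(0.782 − 0.329)·n1 = 0.329×1891 − 175.86 = 446.28
n1 = 446.28 / 0.453 = 985.16 g/s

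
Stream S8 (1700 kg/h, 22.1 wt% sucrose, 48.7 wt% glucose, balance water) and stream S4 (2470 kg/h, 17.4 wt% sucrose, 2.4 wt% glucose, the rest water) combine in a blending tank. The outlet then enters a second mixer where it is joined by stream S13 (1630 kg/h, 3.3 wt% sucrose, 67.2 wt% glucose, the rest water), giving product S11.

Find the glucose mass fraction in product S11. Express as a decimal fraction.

0.342

Overall, product flow = 5800 kg/h.
glucose in = 1700×0.487 + 2470×0.024 + 1630×0.672 = 1982.5 kg/h.
glucose fraction in S11 = 0.342.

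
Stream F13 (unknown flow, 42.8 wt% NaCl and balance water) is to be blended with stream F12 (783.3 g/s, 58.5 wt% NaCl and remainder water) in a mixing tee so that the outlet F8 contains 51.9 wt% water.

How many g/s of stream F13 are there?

1537 g/s

Let F13 be the unknown flow. Total out = 783.3 + F13.
water balance: 325.07 + 0.572·F13 = 0.519·(783.3 + F13)
(0.572 − 0.519)·F13 = 0.519×783.3 − 325.07 = 81.463
F13 = 81.463 / 0.053 = 1537 g/s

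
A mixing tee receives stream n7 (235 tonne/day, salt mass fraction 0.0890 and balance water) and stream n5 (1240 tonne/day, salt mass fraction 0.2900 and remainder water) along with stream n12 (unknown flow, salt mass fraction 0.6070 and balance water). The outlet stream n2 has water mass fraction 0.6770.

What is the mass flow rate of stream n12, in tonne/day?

337.7 tonne/day

Let n12 be the unknown flow. Total out = 1475 + n12.
water balance: 1094.5 + 0.393·n12 = 0.677·(1475 + n12)
(0.393 − 0.677)·n12 = 0.677×1475 − 1094.5 = -95.91
n12 = -95.91 / -0.284 = 337.71 tonne/day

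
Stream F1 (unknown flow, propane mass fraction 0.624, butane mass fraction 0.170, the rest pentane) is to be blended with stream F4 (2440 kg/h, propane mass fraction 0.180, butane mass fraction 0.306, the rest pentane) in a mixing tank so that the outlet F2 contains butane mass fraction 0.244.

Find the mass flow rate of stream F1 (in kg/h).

Let F1 be the unknown flow. Total out = 2440 + F1.
butane balance: 746.64 + 0.170·F1 = 0.244·(2440 + F1)
(0.170 − 0.244)·F1 = 0.244×2440 − 746.64 = -151.28
F1 = -151.28 / -0.074 = 2044.3 kg/h

2044 kg/h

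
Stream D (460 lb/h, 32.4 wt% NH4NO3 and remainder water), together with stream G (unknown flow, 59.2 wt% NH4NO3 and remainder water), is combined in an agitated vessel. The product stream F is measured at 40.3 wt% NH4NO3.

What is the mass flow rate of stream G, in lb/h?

Let G be the unknown flow. Total out = 460 + G.
NH4NO3 balance: 149.04 + 0.592·G = 0.403·(460 + G)
(0.592 − 0.403)·G = 0.403×460 − 149.04 = 36.34
G = 36.34 / 0.189 = 192.28 lb/h

192.3 lb/h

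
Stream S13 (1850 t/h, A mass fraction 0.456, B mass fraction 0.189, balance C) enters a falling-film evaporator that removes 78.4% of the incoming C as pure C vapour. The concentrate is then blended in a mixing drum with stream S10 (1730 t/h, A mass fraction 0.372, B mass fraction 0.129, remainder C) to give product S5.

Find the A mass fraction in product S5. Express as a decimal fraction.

0.485

Vapour removed = 0.784×0.355×1850 = 514.89 t/h; concentrate = 1335.1 t/h.
A reaching the mixer = 843.6 (from concentrate) + 1730×0.372 = 1487.2 t/h.
Product flow = 1335.1 + 1730 = 3065.1 t/h; A fraction = 0.485.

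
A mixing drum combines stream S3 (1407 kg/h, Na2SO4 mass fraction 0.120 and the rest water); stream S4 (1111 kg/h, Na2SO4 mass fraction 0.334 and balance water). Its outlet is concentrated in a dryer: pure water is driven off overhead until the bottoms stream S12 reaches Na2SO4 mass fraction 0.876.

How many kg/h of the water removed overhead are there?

Na2SO4 entering = 1407×0.120 + 1111×0.334 = 539.91 kg/h.
All Na2SO4 reports to S12, so S12 = 539.91/0.876 = 616.34 kg/h.
Total feed = 2518 kg/h; overhead = 2518 − 616.34 = 1901.7 kg/h.

1902 kg/h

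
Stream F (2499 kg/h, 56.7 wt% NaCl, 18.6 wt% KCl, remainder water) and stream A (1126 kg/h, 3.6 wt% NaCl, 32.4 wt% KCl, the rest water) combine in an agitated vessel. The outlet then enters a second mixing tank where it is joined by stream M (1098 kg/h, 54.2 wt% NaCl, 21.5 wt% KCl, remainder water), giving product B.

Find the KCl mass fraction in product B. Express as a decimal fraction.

0.226

Overall, product flow = 4723 kg/h.
KCl in = 2499×0.186 + 1126×0.324 + 1098×0.215 = 1065.7 kg/h.
KCl fraction in B = 0.226.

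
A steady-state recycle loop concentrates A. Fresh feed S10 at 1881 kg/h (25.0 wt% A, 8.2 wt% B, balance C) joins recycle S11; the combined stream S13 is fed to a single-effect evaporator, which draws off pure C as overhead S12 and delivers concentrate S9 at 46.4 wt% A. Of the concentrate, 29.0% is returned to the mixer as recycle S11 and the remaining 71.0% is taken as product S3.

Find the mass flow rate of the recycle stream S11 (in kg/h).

Overall A balance (none leaves overhead): A in fresh feed = A in product, i.e. 1881×0.250 = (1−0.290)·S9·0.464.
S9 = 470.25/(0.464×0.710) = 1427.4 kg/h.
Recycle S11 = 0.290×1427.4 = 413.95 kg/h.

414 kg/h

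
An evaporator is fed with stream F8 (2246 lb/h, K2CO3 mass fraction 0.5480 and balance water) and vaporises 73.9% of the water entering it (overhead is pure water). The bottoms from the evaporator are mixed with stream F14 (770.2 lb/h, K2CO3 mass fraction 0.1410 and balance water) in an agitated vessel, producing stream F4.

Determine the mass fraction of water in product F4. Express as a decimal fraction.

0.4089

Vapour removed = 0.739×0.452×2246 = 750.23 lb/h; concentrate = 1495.8 lb/h.
water reaching the mixer = 264.97 (from concentrate) + 770.2×0.859 = 926.57 lb/h.
Product flow = 1495.8 + 770.2 = 2266 lb/h; water fraction = 0.4089.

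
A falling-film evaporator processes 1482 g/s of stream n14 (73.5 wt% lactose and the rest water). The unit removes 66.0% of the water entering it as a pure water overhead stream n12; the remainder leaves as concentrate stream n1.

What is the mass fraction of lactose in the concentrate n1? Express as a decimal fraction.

0.8908

lactose is not removed: 1482×0.735 = 1089.3 g/s of lactose enters n1.
water entering = 1482×0.265 = 392.73 g/s; overhead removed = 0.660×392.73 = 259.2 g/s.
Concentrate = 1482 − 259.2 = 1222.8 g/s.
Mass fraction = 1089.3/1222.8 = 0.8908.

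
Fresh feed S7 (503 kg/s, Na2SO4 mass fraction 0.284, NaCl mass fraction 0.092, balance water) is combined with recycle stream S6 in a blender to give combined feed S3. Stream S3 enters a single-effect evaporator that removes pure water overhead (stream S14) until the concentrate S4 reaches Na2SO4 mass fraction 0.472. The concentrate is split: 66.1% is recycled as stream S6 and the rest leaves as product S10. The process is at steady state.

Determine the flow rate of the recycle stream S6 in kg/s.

Overall Na2SO4 balance (none leaves overhead): Na2SO4 in fresh feed = Na2SO4 in product, i.e. 503×0.284 = (1−0.661)·S4·0.472.
S4 = 142.85/(0.472×0.339) = 892.78 kg/s.
Recycle S6 = 0.661×892.78 = 590.13 kg/s.

590.1 kg/s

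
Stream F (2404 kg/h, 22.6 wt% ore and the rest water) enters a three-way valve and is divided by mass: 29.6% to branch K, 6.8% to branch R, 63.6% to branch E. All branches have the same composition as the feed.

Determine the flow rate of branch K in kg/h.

711.6 kg/h

Branch K flow = 0.296×2404 = 711.58 kg/h.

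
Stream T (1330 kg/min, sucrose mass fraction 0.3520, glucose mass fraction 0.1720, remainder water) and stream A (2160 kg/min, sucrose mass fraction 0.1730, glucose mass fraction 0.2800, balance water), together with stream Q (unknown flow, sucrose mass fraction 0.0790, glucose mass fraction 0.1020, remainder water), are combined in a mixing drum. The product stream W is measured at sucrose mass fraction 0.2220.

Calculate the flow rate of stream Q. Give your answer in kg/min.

469 kg/min

Let Q be the unknown flow. Total out = 3490 + Q.
sucrose balance: 841.84 + 0.079·Q = 0.222·(3490 + Q)
(0.079 − 0.222)·Q = 0.222×3490 − 841.84 = -67.06
Q = -67.06 / -0.143 = 468.95 kg/min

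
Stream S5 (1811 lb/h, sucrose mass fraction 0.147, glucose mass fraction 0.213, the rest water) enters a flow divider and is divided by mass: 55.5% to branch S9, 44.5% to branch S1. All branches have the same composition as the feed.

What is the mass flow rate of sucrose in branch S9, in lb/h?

Branch S9 total = 0.555×1811 = 1005.1 lb/h.
sucrose in S9 = 0.147×1005.1 = 147.75 lb/h.

147.8 lb/h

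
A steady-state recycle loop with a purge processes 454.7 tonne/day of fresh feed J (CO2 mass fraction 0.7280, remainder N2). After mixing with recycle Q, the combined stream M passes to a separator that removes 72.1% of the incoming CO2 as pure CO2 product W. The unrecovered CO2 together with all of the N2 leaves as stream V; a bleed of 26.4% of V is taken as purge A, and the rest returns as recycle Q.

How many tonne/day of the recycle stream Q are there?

430.3 tonne/day

N2 enters only via J and leaves only via the purge: 454.7×0.272 = 0.264×(N2 in V), and the separator passes all N2, so N2 in M = N2 in V = 468.48 tonne/day.
CO2 in M: m_A = 454.7×0.728 + (1−0.264)·(1−0.721)·m_A, so m_A = 331.02/0.7947 = 416.56 tonne/day.
V = (1−0.721)×416.56 + 468.48 = 584.7 tonne/day.
Recycle Q = (1−0.264)×584.7 = 430.34 tonne/day.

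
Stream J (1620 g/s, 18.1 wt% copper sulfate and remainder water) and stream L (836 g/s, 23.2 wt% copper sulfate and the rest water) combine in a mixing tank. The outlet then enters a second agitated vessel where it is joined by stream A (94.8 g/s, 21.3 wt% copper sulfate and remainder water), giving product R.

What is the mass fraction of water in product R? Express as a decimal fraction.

Overall, product flow = 2550.8 g/s.
water in = 1620×0.819 + 836×0.768 + 94.8×0.787 = 2043.4 g/s.
water fraction in R = 0.801.

0.801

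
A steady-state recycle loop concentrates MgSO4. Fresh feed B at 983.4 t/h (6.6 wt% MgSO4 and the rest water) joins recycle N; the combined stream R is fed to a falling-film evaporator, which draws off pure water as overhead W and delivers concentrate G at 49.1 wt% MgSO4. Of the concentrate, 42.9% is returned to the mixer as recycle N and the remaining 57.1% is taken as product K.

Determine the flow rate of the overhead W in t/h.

851.2 t/h

Overall MgSO4 balance (none leaves overhead): MgSO4 in fresh feed = MgSO4 in product, i.e. 983.4×0.066 = (1−0.429)·G·0.491.
G = 64.904/(0.491×0.571) = 231.5 t/h.
Recycle N = 0.429×231.5 = 99.315 t/h.
Combined feed R = 983.4 + 99.315 = 1082.7 t/h.
Overhead W = R − G = 1082.7 − 231.5 = 851.21 t/h.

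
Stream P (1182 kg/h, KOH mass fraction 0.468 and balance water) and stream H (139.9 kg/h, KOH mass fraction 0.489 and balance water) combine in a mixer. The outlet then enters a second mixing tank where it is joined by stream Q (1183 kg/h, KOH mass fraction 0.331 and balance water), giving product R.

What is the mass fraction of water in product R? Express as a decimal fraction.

Overall, product flow = 2504.9 kg/h.
water in = 1182×0.532 + 139.9×0.511 + 1183×0.669 = 1491.7 kg/h.
water fraction in R = 0.596.

0.596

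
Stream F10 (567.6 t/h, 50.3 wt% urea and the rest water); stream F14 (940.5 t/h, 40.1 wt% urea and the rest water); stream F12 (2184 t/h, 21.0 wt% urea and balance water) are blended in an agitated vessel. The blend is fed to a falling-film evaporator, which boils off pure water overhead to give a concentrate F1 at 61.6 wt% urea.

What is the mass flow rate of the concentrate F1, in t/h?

urea entering = 567.6×0.503 + 940.5×0.401 + 2184×0.210 = 1121.3 t/h.
All urea reports to F1, so F1 = 1121.3/0.616 = 1820.3 t/h.

1820 t/h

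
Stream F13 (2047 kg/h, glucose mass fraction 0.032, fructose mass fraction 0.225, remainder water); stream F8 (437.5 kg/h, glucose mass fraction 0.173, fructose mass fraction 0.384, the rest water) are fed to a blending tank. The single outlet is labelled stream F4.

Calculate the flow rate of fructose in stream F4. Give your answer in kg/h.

fructose out = fructose in = 2047×0.225 + 437.5×0.384 = 628.58 kg/h.

628.6 kg/h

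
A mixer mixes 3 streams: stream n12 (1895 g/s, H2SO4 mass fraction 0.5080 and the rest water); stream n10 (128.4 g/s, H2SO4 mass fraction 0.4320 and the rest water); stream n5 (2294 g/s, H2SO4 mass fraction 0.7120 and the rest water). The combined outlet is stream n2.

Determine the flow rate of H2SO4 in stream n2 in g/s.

H2SO4 out = H2SO4 in = 1895×0.508 + 128.4×0.432 + 2294×0.712 = 2651.5 g/s.

2651 g/s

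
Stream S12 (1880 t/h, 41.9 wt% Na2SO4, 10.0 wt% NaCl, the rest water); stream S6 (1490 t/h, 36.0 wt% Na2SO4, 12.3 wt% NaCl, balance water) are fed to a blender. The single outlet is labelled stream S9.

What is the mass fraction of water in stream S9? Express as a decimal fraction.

0.497

Total flow out = 1880 + 1490 = 3370 t/h.
water in = 1880×0.481 + 1490×0.517 = 1674.6 t/h.
water mass fraction in S9 = 1674.6/3370 = 0.497.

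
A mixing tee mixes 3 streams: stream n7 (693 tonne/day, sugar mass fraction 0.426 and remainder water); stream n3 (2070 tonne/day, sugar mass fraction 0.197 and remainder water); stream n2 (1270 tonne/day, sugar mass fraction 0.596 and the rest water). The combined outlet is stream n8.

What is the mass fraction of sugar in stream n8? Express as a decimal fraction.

Total flow out = 693 + 2070 + 1270 = 4033 tonne/day.
sugar in = 693×0.426 + 2070×0.197 + 1270×0.596 = 1459.9 tonne/day.
sugar mass fraction in n8 = 1459.9/4033 = 0.362.

0.362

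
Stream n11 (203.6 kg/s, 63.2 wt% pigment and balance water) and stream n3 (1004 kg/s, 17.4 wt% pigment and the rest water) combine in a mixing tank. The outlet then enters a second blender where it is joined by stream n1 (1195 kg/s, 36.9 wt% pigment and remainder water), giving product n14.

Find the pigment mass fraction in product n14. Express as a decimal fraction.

Overall, product flow = 2402.6 kg/s.
pigment in = 203.6×0.632 + 1004×0.174 + 1195×0.369 = 744.33 kg/s.
pigment fraction in n14 = 0.310.

0.310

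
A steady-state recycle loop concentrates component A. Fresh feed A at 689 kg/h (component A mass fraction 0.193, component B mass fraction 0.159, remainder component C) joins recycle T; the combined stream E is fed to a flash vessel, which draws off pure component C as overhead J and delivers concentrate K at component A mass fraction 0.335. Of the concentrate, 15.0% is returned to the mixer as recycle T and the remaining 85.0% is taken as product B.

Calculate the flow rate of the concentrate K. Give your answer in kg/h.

467 kg/h

Overall component A balance (none leaves overhead): component A in fresh feed = component A in product, i.e. 689×0.193 = (1−0.150)·K·0.335.
K = 132.98/(0.335×0.850) = 467 kg/h.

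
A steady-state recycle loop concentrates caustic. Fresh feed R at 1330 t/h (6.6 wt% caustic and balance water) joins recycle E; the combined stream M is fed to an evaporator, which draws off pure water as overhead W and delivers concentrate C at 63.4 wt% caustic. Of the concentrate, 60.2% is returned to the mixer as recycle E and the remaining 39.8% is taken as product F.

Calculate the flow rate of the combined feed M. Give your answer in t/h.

1539 t/h

Overall caustic balance (none leaves overhead): caustic in fresh feed = caustic in product, i.e. 1330×0.066 = (1−0.602)·C·0.634.
C = 87.78/(0.634×0.398) = 347.88 t/h.
Recycle E = 0.602×347.88 = 209.42 t/h.
Combined feed M = 1330 + 209.42 = 1539.4 t/h.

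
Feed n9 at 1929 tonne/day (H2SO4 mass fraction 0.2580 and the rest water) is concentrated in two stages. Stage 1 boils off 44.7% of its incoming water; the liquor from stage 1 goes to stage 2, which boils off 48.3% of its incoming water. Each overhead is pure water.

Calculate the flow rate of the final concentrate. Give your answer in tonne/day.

water in feed = 1929×0.742 = 1431.3 tonne/day.
After stage 1: water left = (1−0.447)×1431.3 = 791.52; stream total = 1289.2 tonne/day.
After stage 2: water left = (1−0.483)×791.52 = 409.22; final concentrate = 906.9 tonne/day.

906.9 tonne/day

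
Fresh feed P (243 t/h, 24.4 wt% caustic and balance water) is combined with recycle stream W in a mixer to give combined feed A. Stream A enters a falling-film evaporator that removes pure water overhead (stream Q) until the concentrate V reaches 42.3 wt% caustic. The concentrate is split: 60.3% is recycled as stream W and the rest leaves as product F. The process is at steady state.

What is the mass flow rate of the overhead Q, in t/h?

102.8 t/h

Overall caustic balance (none leaves overhead): caustic in fresh feed = caustic in product, i.e. 243×0.244 = (1−0.603)·V·0.423.
V = 59.292/(0.423×0.397) = 353.07 t/h.
Recycle W = 0.603×353.07 = 212.9 t/h.
Combined feed A = 243 + 212.9 = 455.9 t/h.
Overhead Q = A − V = 455.9 − 353.07 = 102.83 t/h.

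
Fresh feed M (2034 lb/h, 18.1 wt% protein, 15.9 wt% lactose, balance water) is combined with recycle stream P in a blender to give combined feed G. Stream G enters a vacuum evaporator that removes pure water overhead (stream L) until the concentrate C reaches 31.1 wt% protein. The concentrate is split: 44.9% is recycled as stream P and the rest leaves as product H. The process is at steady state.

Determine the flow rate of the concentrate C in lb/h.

2148 lb/h

Overall protein balance (none leaves overhead): protein in fresh feed = protein in product, i.e. 2034×0.181 = (1−0.449)·C·0.311.
C = 368.15/(0.311×0.551) = 2148.4 lb/h.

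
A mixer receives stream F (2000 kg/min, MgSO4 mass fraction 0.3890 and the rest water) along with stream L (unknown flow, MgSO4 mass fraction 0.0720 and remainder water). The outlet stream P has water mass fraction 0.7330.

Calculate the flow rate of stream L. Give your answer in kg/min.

Let L be the unknown flow. Total out = 2000 + L.
water balance: 1222 + 0.928·L = 0.733·(2000 + L)
(0.928 − 0.733)·L = 0.733×2000 − 1222 = 244
L = 244 / 0.195 = 1251.3 kg/min

1251 kg/min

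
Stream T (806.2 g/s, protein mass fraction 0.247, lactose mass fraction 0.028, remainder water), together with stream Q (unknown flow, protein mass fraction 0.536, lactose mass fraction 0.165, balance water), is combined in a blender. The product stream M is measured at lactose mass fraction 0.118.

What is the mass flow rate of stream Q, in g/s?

1544 g/s

Let Q be the unknown flow. Total out = 806.2 + Q.
lactose balance: 22.574 + 0.165·Q = 0.118·(806.2 + Q)
(0.165 − 0.118)·Q = 0.118×806.2 − 22.574 = 72.558
Q = 72.558 / 0.047 = 1543.8 g/s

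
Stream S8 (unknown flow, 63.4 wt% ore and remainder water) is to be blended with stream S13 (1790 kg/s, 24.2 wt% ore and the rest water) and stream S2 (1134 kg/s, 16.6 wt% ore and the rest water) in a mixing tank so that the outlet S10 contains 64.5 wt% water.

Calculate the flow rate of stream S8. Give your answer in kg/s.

1493 kg/s

Let S8 be the unknown flow. Total out = 2924 + S8.
water balance: 2302.6 + 0.366·S8 = 0.645·(2924 + S8)
(0.366 − 0.645)·S8 = 0.645×2924 − 2302.6 = -416.6
S8 = -416.6 / -0.279 = 1493.2 kg/s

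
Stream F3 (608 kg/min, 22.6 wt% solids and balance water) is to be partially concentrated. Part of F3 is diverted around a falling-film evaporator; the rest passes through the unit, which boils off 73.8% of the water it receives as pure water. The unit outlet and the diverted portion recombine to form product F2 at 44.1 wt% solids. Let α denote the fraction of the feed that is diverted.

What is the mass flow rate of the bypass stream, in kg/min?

All 608×0.226 = 137.41 kg/min of solids reaches F2, so F2 = 137.41/0.441 = 311.58 kg/min and vapour = 296.42 kg/min.
The evaporator receives (1−α)·608 of feed at 0.774 water and removes 0.738 of that water:
0.738×0.774×(1−α)×608 = 296.42
(1−α) = 296.42/347.3 = 0.8535;  α = 0.1465.
Bypass flow = 0.1465×608 = 89.073 kg/min.

89.07 kg/min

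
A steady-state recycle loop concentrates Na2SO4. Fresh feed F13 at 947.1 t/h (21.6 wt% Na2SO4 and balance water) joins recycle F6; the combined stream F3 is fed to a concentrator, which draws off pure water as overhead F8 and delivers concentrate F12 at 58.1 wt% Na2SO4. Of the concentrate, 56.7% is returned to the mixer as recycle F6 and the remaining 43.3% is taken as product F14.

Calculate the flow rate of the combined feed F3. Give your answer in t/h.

1408 t/h

Overall Na2SO4 balance (none leaves overhead): Na2SO4 in fresh feed = Na2SO4 in product, i.e. 947.1×0.216 = (1−0.567)·F12·0.581.
F12 = 204.57/(0.581×0.433) = 813.18 t/h.
Recycle F6 = 0.567×813.18 = 461.07 t/h.
Combined feed F3 = 947.1 + 461.07 = 1408.2 t/h.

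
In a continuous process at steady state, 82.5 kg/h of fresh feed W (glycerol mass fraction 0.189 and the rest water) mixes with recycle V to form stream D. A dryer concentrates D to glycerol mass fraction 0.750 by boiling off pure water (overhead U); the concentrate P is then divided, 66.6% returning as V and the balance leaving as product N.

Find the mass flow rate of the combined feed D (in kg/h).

Overall glycerol balance (none leaves overhead): glycerol in fresh feed = glycerol in product, i.e. 82.5×0.189 = (1−0.666)·P·0.750.
P = 15.592/(0.750×0.334) = 62.246 kg/h.
Recycle V = 0.666×62.246 = 41.456 kg/h.
Combined feed D = 82.5 + 41.456 = 123.96 kg/h.

124 kg/h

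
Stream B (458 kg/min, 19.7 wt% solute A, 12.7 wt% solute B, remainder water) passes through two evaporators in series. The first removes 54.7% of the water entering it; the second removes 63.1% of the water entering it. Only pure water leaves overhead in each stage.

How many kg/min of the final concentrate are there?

water in feed = 458×0.676 = 309.61 kg/min.
After stage 1: water left = (1−0.547)×309.61 = 140.25; stream total = 288.64 kg/min.
After stage 2: water left = (1−0.631)×140.25 = 51.753; final concentrate = 200.15 kg/min.

200.1 kg/min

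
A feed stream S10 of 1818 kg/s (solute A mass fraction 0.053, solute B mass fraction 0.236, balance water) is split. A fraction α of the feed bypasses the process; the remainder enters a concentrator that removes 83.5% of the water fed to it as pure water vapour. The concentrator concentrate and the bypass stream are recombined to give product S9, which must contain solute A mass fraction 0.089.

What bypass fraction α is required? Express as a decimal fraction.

All 1818×0.053 = 96.354 kg/s of solute A reaches S9, so S9 = 96.354/0.089 = 1082.6 kg/s and vapour = 735.37 kg/s.
The evaporator receives (1−α)·1818 of feed at 0.711 water and removes 0.835 of that water:
0.835×0.711×(1−α)×1818 = 735.37
(1−α) = 735.37/1079.3 = 0.6813;  α = 0.3187.

0.319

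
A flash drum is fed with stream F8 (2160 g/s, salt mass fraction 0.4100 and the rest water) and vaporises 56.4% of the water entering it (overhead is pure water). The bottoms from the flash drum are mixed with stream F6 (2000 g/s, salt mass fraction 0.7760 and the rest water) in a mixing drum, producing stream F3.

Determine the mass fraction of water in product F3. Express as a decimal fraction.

0.2917

Vapour removed = 0.564×0.590×2160 = 718.76 g/s; concentrate = 1441.2 g/s.
water reaching the mixer = 555.64 (from concentrate) + 2000×0.224 = 1003.6 g/s.
Product flow = 1441.2 + 2000 = 3441.2 g/s; water fraction = 0.2917.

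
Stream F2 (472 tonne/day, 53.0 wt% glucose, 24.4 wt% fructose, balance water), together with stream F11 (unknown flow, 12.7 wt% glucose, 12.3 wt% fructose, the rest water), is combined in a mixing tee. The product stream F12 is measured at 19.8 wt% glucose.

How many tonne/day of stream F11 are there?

2207 tonne/day

Let F11 be the unknown flow. Total out = 472 + F11.
glucose balance: 250.16 + 0.127·F11 = 0.198·(472 + F11)
(0.127 − 0.198)·F11 = 0.198×472 − 250.16 = -156.7
F11 = -156.7 / -0.071 = 2207.1 tonne/day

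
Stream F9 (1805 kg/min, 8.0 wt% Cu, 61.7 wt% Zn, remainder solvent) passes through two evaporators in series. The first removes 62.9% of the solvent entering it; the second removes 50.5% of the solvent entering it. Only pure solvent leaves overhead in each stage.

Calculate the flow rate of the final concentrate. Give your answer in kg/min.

solvent in feed = 1805×0.303 = 546.91 kg/min.
After stage 1: solvent left = (1−0.629)×546.91 = 202.91; stream total = 1461 kg/min.
After stage 2: solvent left = (1−0.505)×202.91 = 100.44; final concentrate = 1358.5 kg/min.

1359 kg/min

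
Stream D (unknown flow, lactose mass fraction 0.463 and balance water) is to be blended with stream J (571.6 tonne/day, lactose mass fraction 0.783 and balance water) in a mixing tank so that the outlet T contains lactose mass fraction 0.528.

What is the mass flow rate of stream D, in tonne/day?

Let D be the unknown flow. Total out = 571.6 + D.
lactose balance: 447.56 + 0.463·D = 0.528·(571.6 + D)
(0.463 − 0.528)·D = 0.528×571.6 − 447.56 = -145.76
D = -145.76 / -0.065 = 2242.4 tonne/day

2242 tonne/day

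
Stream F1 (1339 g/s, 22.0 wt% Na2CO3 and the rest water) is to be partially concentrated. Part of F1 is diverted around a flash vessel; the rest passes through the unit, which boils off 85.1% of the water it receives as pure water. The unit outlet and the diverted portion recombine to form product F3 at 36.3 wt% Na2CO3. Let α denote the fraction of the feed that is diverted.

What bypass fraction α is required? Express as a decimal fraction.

All 1339×0.220 = 294.58 g/s of Na2CO3 reaches F3, so F3 = 294.58/0.363 = 811.52 g/s and vapour = 527.48 g/s.
The evaporator receives (1−α)·1339 of feed at 0.780 water and removes 0.851 of that water:
0.851×0.780×(1−α)×1339 = 527.48
(1−α) = 527.48/888.8 = 0.5935;  α = 0.4065.

0.407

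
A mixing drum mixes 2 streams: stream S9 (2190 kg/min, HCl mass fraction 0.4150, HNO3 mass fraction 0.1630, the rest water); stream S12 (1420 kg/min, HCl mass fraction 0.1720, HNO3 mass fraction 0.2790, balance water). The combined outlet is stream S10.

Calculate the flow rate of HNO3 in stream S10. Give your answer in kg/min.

HNO3 out = HNO3 in = 2190×0.163 + 1420×0.279 = 753.15 kg/min.

753.2 kg/min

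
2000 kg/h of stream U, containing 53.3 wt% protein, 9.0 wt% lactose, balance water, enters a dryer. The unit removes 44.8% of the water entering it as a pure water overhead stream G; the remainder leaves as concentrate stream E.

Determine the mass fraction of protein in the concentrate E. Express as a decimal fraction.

0.641

protein is not removed: 2000×0.533 = 1066 kg/h of protein enters E.
water entering = 2000×0.377 = 754 kg/h; overhead removed = 0.448×754 = 337.79 kg/h.
Concentrate = 2000 − 337.79 = 1662.2 kg/h.
Mass fraction = 1066/1662.2 = 0.641.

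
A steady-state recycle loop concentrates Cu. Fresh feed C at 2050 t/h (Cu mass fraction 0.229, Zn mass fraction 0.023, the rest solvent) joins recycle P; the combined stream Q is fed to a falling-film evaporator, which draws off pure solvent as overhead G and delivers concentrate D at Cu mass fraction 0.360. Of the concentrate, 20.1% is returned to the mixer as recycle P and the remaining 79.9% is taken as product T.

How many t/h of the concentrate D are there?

Overall Cu balance (none leaves overhead): Cu in fresh feed = Cu in product, i.e. 2050×0.229 = (1−0.201)·D·0.360.
D = 469.45/(0.360×0.799) = 1632.1 t/h.

1632 t/h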